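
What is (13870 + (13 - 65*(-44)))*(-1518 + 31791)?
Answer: 506860839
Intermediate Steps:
(13870 + (13 - 65*(-44)))*(-1518 + 31791) = (13870 + (13 + 2860))*30273 = (13870 + 2873)*30273 = 16743*30273 = 506860839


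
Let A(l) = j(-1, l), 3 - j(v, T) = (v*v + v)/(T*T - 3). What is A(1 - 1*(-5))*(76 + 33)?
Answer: 327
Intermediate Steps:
j(v, T) = 3 - (v + v²)/(-3 + T²) (j(v, T) = 3 - (v*v + v)/(T*T - 3) = 3 - (v² + v)/(T² - 3) = 3 - (v + v²)/(-3 + T²))
A(l) = (-9 + 3*l²)/(-3 + l²) (A(l) = (-9 - 1*(-1) - 1*(-1)² + 3*l²)/(-3 + l²) = (-9 + 1 - 1*1 + 3*l²)/(-3 + l²) = (-9 + 1 - 1 + 3*l²)/(-3 + l²) = (-9 + 3*l²)/(-3 + l²))
A(1 - 1*(-5))*(76 + 33) = 3*(76 + 33) = 3*109 = 327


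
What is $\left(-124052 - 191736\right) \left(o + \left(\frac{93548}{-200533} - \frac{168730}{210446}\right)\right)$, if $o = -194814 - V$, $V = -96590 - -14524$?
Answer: $\frac{751287019799319112428}{21100683859} \approx 3.5605 \cdot 10^{10}$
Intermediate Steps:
$V = -82066$ ($V = -96590 + 14524 = -82066$)
$o = -112748$ ($o = -194814 - -82066 = -194814 + 82066 = -112748$)
$\left(-124052 - 191736\right) \left(o + \left(\frac{93548}{-200533} - \frac{168730}{210446}\right)\right) = \left(-124052 - 191736\right) \left(-112748 + \left(\frac{93548}{-200533} - \frac{168730}{210446}\right)\right) = - 315788 \left(-112748 + \left(93548 \left(- \frac{1}{200533}\right) - \frac{84365}{105223}\right)\right) = - 315788 \left(-112748 - \frac{26761367749}{21100683859}\right) = \left(-315788\right) \left(- \frac{2379086665102281}{21100683859}\right) = \frac{751287019799319112428}{21100683859}$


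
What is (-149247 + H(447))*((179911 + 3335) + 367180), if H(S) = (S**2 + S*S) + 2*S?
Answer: 138302788890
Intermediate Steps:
H(S) = 2*S + 2*S**2 (H(S) = (S**2 + S**2) + 2*S = 2*S**2 + 2*S = 2*S + 2*S**2)
(-149247 + H(447))*((179911 + 3335) + 367180) = (-149247 + 2*447*(1 + 447))*((179911 + 3335) + 367180) = (-149247 + 2*447*448)*(183246 + 367180) = (-149247 + 400512)*550426 = 251265*550426 = 138302788890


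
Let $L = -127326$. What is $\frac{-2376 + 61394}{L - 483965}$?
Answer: $- \frac{59018}{611291} \approx -0.096547$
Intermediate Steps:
$\frac{-2376 + 61394}{L - 483965} = \frac{-2376 + 61394}{-127326 - 483965} = \frac{59018}{-611291} = 59018 \left(- \frac{1}{611291}\right) = - \frac{59018}{611291}$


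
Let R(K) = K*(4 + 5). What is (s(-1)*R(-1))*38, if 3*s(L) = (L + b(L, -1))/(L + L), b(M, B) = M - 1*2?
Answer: -228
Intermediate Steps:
b(M, B) = -2 + M (b(M, B) = M - 2 = -2 + M)
s(L) = (-2 + 2*L)/(6*L) (s(L) = ((L + (-2 + L))/(L + L))/3 = ((-2 + 2*L)/((2*L)))/3 = ((-2 + 2*L)*(1/(2*L)))/3 = ((-2 + 2*L)/(2*L))/3 = (-2 + 2*L)/(6*L))
R(K) = 9*K (R(K) = K*9 = 9*K)
(s(-1)*R(-1))*38 = (((⅓)*(-1 - 1)/(-1))*(9*(-1)))*38 = (((⅓)*(-1)*(-2))*(-9))*38 = ((⅔)*(-9))*38 = -6*38 = -228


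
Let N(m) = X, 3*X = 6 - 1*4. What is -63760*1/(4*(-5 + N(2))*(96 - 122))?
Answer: -23910/169 ≈ -141.48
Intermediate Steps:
X = ⅔ (X = (6 - 1*4)/3 = (6 - 4)/3 = (⅓)*2 = ⅔ ≈ 0.66667)
N(m) = ⅔
-63760*1/(4*(-5 + N(2))*(96 - 122)) = -63760*1/(4*(-5 + ⅔)*(96 - 122)) = -63760/((4*(-13/3))*(-26)) = -63760/((-52/3*(-26))) = -63760/1352/3 = -63760*3/1352 = -23910/169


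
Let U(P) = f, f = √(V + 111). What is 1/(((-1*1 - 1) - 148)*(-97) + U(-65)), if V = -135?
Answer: 2425/35283754 - I*√6/105851262 ≈ 6.8728e-5 - 2.3141e-8*I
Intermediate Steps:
f = 2*I*√6 (f = √(-135 + 111) = √(-24) = 2*I*√6 ≈ 4.899*I)
U(P) = 2*I*√6
1/(((-1*1 - 1) - 148)*(-97) + U(-65)) = 1/(((-1*1 - 1) - 148)*(-97) + 2*I*√6) = 1/(((-1 - 1) - 148)*(-97) + 2*I*√6) = 1/((-2 - 148)*(-97) + 2*I*√6) = 1/(-150*(-97) + 2*I*√6) = 1/(14550 + 2*I*√6)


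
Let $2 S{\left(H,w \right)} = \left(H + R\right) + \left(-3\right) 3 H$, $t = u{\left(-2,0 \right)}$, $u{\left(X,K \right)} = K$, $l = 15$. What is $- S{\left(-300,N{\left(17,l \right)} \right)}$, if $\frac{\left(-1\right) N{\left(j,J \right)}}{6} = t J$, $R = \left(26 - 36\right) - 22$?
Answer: $-1184$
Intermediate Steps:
$t = 0$
$R = -32$ ($R = -10 - 22 = -32$)
$N{\left(j,J \right)} = 0$ ($N{\left(j,J \right)} = - 6 \cdot 0 J = \left(-6\right) 0 = 0$)
$S{\left(H,w \right)} = -16 - 4 H$ ($S{\left(H,w \right)} = \frac{\left(H - 32\right) + \left(-3\right) 3 H}{2} = \frac{\left(-32 + H\right) - 9 H}{2} = \frac{-32 - 8 H}{2} = -16 - 4 H$)
$- S{\left(-300,N{\left(17,l \right)} \right)} = - (-16 - -1200) = - (-16 + 1200) = \left(-1\right) 1184 = -1184$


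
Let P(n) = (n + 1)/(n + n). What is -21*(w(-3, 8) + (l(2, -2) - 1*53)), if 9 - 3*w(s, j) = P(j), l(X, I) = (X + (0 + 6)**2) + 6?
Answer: 2079/16 ≈ 129.94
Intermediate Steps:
P(n) = (1 + n)/(2*n) (P(n) = (1 + n)/((2*n)) = (1 + n)*(1/(2*n)) = (1 + n)/(2*n))
l(X, I) = 42 + X (l(X, I) = (X + 6**2) + 6 = (X + 36) + 6 = (36 + X) + 6 = 42 + X)
w(s, j) = 3 - (1 + j)/(6*j)
-21*(w(-3, 8) + (l(2, -2) - 1*53)) = -21*((1/6)*(-1 + 17*8)/8 + ((42 + 2) - 1*53)) = -21*((1/6)*(1/8)*(-1 + 136) + (44 - 53)) = -21*((1/6)*(1/8)*135 - 9) = -21*(45/16 - 9) = -21*(-99/16) = 2079/16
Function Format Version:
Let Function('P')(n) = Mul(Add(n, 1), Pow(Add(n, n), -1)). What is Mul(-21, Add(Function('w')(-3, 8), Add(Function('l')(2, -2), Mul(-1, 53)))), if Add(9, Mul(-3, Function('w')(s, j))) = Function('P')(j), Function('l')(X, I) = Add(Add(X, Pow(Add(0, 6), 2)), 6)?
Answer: Rational(2079, 16) ≈ 129.94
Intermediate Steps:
Function('P')(n) = Mul(Rational(1, 2), Pow(n, -1), Add(1, n)) (Function('P')(n) = Mul(Add(1, n), Pow(Mul(2, n), -1)) = Mul(Add(1, n), Mul(Rational(1, 2), Pow(n, -1))) = Mul(Rational(1, 2), Pow(n, -1), Add(1, n)))
Function('l')(X, I) = Add(42, X) (Function('l')(X, I) = Add(Add(X, Pow(6, 2)), 6) = Add(Add(X, 36), 6) = Add(Add(36, X), 6) = Add(42, X))
Function('w')(s, j) = Add(3, Mul(Rational(-1, 6), Pow(j, -1), Add(1, j))) (Function('w')(s, j) = Add(3, Mul(Rational(-1, 3), Mul(Rational(1, 2), Pow(j, -1), Add(1, j)))) = Add(3, Mul(Rational(-1, 6), Pow(j, -1), Add(1, j))))
Mul(-21, Add(Function('w')(-3, 8), Add(Function('l')(2, -2), Mul(-1, 53)))) = Mul(-21, Add(Mul(Rational(1, 6), Pow(8, -1), Add(-1, Mul(17, 8))), Add(Add(42, 2), Mul(-1, 53)))) = Mul(-21, Add(Mul(Rational(1, 6), Rational(1, 8), Add(-1, 136)), Add(44, -53))) = Mul(-21, Add(Mul(Rational(1, 6), Rational(1, 8), 135), -9)) = Mul(-21, Add(Rational(45, 16), -9)) = Mul(-21, Rational(-99, 16)) = Rational(2079, 16)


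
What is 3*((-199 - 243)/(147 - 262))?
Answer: 1326/115 ≈ 11.530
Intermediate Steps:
3*((-199 - 243)/(147 - 262)) = 3*(-442/(-115)) = 3*(-442*(-1/115)) = 3*(442/115) = 1326/115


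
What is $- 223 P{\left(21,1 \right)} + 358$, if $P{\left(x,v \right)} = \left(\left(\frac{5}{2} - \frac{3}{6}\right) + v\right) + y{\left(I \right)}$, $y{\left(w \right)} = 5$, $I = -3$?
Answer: $-1426$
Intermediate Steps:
$P{\left(x,v \right)} = 7 + v$ ($P{\left(x,v \right)} = \left(\left(\frac{5}{2} - \frac{3}{6}\right) + v\right) + 5 = \left(\left(5 \cdot \frac{1}{2} - \frac{1}{2}\right) + v\right) + 5 = \left(\left(\frac{5}{2} - \frac{1}{2}\right) + v\right) + 5 = \left(2 + v\right) + 5 = 7 + v$)
$- 223 P{\left(21,1 \right)} + 358 = - 223 \left(7 + 1\right) + 358 = \left(-223\right) 8 + 358 = -1784 + 358 = -1426$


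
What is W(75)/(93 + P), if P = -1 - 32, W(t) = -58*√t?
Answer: -29*√3/6 ≈ -8.3716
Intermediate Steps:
P = -33
W(75)/(93 + P) = (-290*√3)/(93 - 33) = (-290*√3)/60 = -29*√3/6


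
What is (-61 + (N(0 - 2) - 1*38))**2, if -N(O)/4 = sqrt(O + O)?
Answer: 9737 + 1584*I ≈ 9737.0 + 1584.0*I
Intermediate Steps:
N(O) = -4*sqrt(2)*sqrt(O) (N(O) = -4*sqrt(O + O) = -4*sqrt(2)*sqrt(O))
(-61 + (N(0 - 2) - 1*38))**2 = (-61 + (-4*sqrt(2)*sqrt(0 - 2) - 1*38))**2 = (-61 + (-4*sqrt(2)*sqrt(-2) - 38))**2 = (-61 + (-4*sqrt(2)*I*sqrt(2) - 38))**2 = (-61 + (-8*I - 38))**2 = (-61 + (-38 - 8*I))**2 = (-99 - 8*I)**2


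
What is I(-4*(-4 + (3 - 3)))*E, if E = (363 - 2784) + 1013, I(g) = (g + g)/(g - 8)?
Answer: -5632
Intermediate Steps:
I(g) = 2*g/(-8 + g) (I(g) = (2*g)/(-8 + g) = 2*g/(-8 + g))
E = -1408 (E = -2421 + 1013 = -1408)
I(-4*(-4 + (3 - 3)))*E = (2*(-4*(-4 + (3 - 3)))/(-8 - 4*(-4 + (3 - 3))))*(-1408) = (2*(-4*(-4 + 0))/(-8 - 4*(-4 + 0)))*(-1408) = (2*(-4*(-4))/(-8 - 4*(-4)))*(-1408) = (2*16/(-8 + 16))*(-1408) = (2*16/8)*(-1408) = (2*16*(1/8))*(-1408) = 4*(-1408) = -5632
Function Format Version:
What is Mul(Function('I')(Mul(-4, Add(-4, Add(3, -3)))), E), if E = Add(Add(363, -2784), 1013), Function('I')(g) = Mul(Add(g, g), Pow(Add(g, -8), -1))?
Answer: -5632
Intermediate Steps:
Function('I')(g) = Mul(2, g, Pow(Add(-8, g), -1)) (Function('I')(g) = Mul(Mul(2, g), Pow(Add(-8, g), -1)) = Mul(2, g, Pow(Add(-8, g), -1)))
E = -1408 (E = Add(-2421, 1013) = -1408)
Mul(Function('I')(Mul(-4, Add(-4, Add(3, -3)))), E) = Mul(Mul(2, Mul(-4, Add(-4, Add(3, -3))), Pow(Add(-8, Mul(-4, Add(-4, Add(3, -3)))), -1)), -1408) = Mul(Mul(2, Mul(-4, Add(-4, 0)), Pow(Add(-8, Mul(-4, Add(-4, 0))), -1)), -1408) = Mul(Mul(2, Mul(-4, -4), Pow(Add(-8, Mul(-4, -4)), -1)), -1408) = Mul(Mul(2, 16, Pow(Add(-8, 16), -1)), -1408) = Mul(Mul(2, 16, Pow(8, -1)), -1408) = Mul(Mul(2, 16, Rational(1, 8)), -1408) = Mul(4, -1408) = -5632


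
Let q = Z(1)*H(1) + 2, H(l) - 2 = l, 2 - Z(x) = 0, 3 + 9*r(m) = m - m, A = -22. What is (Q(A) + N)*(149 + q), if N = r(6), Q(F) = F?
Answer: -10519/3 ≈ -3506.3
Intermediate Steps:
r(m) = -⅓ (r(m) = -⅓ + (m - m)/9 = -⅓ + (⅑)*0 = -⅓ + 0 = -⅓)
Z(x) = 2 (Z(x) = 2 - 1*0 = 2 + 0 = 2)
N = -⅓ ≈ -0.33333
H(l) = 2 + l
q = 8 (q = 2*(2 + 1) + 2 = 2*3 + 2 = 6 + 2 = 8)
(Q(A) + N)*(149 + q) = (-22 - ⅓)*(149 + 8) = -67/3*157 = -10519/3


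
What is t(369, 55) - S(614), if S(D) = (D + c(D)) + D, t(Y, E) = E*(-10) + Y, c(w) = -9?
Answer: -1400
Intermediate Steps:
t(Y, E) = Y - 10*E (t(Y, E) = -10*E + Y = Y - 10*E)
S(D) = -9 + 2*D (S(D) = (D - 9) + D = (-9 + D) + D = -9 + 2*D)
t(369, 55) - S(614) = (369 - 10*55) - (-9 + 2*614) = (369 - 550) - (-9 + 1228) = -181 - 1*1219 = -181 - 1219 = -1400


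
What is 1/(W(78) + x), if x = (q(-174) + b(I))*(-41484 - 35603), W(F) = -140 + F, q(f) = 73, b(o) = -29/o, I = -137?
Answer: -137/773191104 ≈ -1.7719e-7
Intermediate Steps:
x = -773182610/137 (x = (73 - 29/(-137))*(-41484 - 35603) = (73 - 29*(-1/137))*(-77087) = (73 + 29/137)*(-77087) = (10030/137)*(-77087) = -773182610/137 ≈ -5.6437e+6)
1/(W(78) + x) = 1/((-140 + 78) - 773182610/137) = 1/(-62 - 773182610/137) = 1/(-773191104/137) = -137/773191104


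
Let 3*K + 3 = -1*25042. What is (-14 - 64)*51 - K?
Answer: 13111/3 ≈ 4370.3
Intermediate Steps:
K = -25045/3 (K = -1 + (-1*25042)/3 = -1 + (⅓)*(-25042) = -1 - 25042/3 = -25045/3 ≈ -8348.3)
(-14 - 64)*51 - K = (-14 - 64)*51 - 1*(-25045/3) = -78*51 + 25045/3 = -3978 + 25045/3 = 13111/3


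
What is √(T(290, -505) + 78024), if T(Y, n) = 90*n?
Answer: √32574 ≈ 180.48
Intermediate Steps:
√(T(290, -505) + 78024) = √(90*(-505) + 78024) = √(-45450 + 78024) = √32574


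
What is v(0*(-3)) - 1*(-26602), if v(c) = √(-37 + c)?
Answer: 26602 + I*√37 ≈ 26602.0 + 6.0828*I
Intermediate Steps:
v(0*(-3)) - 1*(-26602) = √(-37 + 0*(-3)) - 1*(-26602) = √(-37 + 0) + 26602 = √(-37) + 26602 = I*√37 + 26602 = 26602 + I*√37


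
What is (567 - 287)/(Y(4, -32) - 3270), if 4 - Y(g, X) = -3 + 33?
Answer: -35/412 ≈ -0.084951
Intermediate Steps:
Y(g, X) = -26 (Y(g, X) = 4 - (-3 + 33) = 4 - 1*30 = 4 - 30 = -26)
(567 - 287)/(Y(4, -32) - 3270) = (567 - 287)/(-26 - 3270) = 280/(-3296) = 280*(-1/3296) = -35/412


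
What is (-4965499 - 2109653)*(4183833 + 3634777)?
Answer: -55317854178720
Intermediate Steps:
(-4965499 - 2109653)*(4183833 + 3634777) = -7075152*7818610 = -55317854178720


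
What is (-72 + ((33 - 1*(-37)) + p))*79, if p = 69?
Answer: 5293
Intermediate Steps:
(-72 + ((33 - 1*(-37)) + p))*79 = (-72 + ((33 - 1*(-37)) + 69))*79 = (-72 + ((33 + 37) + 69))*79 = (-72 + (70 + 69))*79 = (-72 + 139)*79 = 67*79 = 5293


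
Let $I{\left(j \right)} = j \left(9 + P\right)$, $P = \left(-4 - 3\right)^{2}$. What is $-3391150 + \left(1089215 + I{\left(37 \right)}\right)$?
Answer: $-2299789$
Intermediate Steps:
$P = 49$ ($P = \left(-7\right)^{2} = 49$)
$I{\left(j \right)} = 58 j$ ($I{\left(j \right)} = j \left(9 + 49\right) = j 58 = 58 j$)
$-3391150 + \left(1089215 + I{\left(37 \right)}\right) = -3391150 + \left(1089215 + 58 \cdot 37\right) = -3391150 + \left(1089215 + 2146\right) = -3391150 + 1091361 = -2299789$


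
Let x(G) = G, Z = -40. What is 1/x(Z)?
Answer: -1/40 ≈ -0.025000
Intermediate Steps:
1/x(Z) = 1/(-40) = -1/40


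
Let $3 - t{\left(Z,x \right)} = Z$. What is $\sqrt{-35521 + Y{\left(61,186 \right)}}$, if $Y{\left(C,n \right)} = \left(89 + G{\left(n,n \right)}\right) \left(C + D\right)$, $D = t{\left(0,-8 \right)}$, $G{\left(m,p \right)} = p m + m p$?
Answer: $\sqrt{4398463} \approx 2097.3$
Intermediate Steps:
$t{\left(Z,x \right)} = 3 - Z$
$G{\left(m,p \right)} = 2 m p$ ($G{\left(m,p \right)} = m p + m p = 2 m p$)
$D = 3$ ($D = 3 - 0 = 3 + 0 = 3$)
$Y{\left(C,n \right)} = \left(3 + C\right) \left(89 + 2 n^{2}\right)$ ($Y{\left(C,n \right)} = \left(89 + 2 n n\right) \left(C + 3\right) = \left(89 + 2 n^{2}\right) \left(3 + C\right) = \left(3 + C\right) \left(89 + 2 n^{2}\right)$)
$\sqrt{-35521 + Y{\left(61,186 \right)}} = \sqrt{-35521 + \left(267 + 6 \cdot 186^{2} + 89 \cdot 61 + 2 \cdot 61 \cdot 186^{2}\right)} = \sqrt{-35521 + \left(267 + 6 \cdot 34596 + 5429 + 2 \cdot 61 \cdot 34596\right)} = \sqrt{-35521 + \left(267 + 207576 + 5429 + 4220712\right)} = \sqrt{-35521 + 4433984} = \sqrt{4398463}$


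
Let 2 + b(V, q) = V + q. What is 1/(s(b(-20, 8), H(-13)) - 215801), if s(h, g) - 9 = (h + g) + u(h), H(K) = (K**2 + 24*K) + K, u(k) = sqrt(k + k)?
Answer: -107981/23319792736 - I*sqrt(7)/23319792736 ≈ -4.6304e-6 - 1.1346e-10*I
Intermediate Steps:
b(V, q) = -2 + V + q (b(V, q) = -2 + (V + q) = -2 + V + q)
u(k) = sqrt(2)*sqrt(k) (u(k) = sqrt(2*k) = sqrt(2)*sqrt(k))
H(K) = K**2 + 25*K
s(h, g) = 9 + g + h + sqrt(2)*sqrt(h) (s(h, g) = 9 + ((h + g) + sqrt(2)*sqrt(h)) = 9 + ((g + h) + sqrt(2)*sqrt(h)) = 9 + (g + h + sqrt(2)*sqrt(h)) = 9 + g + h + sqrt(2)*sqrt(h))
1/(s(b(-20, 8), H(-13)) - 215801) = 1/((9 - 13*(25 - 13) + (-2 - 20 + 8) + sqrt(2)*sqrt(-2 - 20 + 8)) - 215801) = 1/((9 - 13*12 - 14 + sqrt(2)*sqrt(-14)) - 215801) = 1/((9 - 156 - 14 + sqrt(2)*(I*sqrt(14))) - 215801) = 1/((9 - 156 - 14 + 2*I*sqrt(7)) - 215801) = 1/((-161 + 2*I*sqrt(7)) - 215801) = 1/(-215962 + 2*I*sqrt(7))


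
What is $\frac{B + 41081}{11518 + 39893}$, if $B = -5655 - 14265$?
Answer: $\frac{21161}{51411} \approx 0.4116$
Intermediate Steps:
$B = -19920$
$\frac{B + 41081}{11518 + 39893} = \frac{-19920 + 41081}{11518 + 39893} = \frac{21161}{51411}$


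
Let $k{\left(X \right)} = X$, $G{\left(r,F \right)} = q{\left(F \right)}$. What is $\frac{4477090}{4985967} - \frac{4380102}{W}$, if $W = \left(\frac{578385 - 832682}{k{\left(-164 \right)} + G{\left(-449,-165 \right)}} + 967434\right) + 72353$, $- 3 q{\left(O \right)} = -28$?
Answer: $- \frac{34205488527802}{10340511638541} \approx -3.3079$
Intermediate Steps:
$q{\left(O \right)} = \frac{28}{3}$ ($q{\left(O \right)} = \left(- \frac{1}{3}\right) \left(-28\right) = \frac{28}{3}$)
$G{\left(r,F \right)} = \frac{28}{3}$
$W = \frac{483224059}{464}$ ($W = \left(\frac{578385 - 832682}{-164 + \frac{28}{3}} + 967434\right) + 72353 = \left(- \frac{254297}{- \frac{464}{3}} + 967434\right) + 72353 = \left(\left(-254297\right) \left(- \frac{3}{464}\right) + 967434\right) + 72353 = \left(\frac{762891}{464} + 967434\right) + 72353 = \frac{449652267}{464} + 72353 = \frac{483224059}{464} \approx 1.0414 \cdot 10^{6}$)
$\frac{4477090}{4985967} - \frac{4380102}{W} = \frac{4477090}{4985967} - \frac{4380102}{\frac{483224059}{464}} = 4477090 \cdot \frac{1}{4985967} - \frac{2032367328}{483224059} = \frac{4477090}{4985967} - \frac{2032367328}{483224059} = - \frac{34205488527802}{10340511638541}$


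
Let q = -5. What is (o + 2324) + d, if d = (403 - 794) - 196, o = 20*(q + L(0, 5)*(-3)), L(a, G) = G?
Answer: 1337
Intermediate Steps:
o = -400 (o = 20*(-5 + 5*(-3)) = 20*(-5 - 15) = 20*(-20) = -400)
d = -587 (d = -391 - 196 = -587)
(o + 2324) + d = (-400 + 2324) - 587 = 1924 - 587 = 1337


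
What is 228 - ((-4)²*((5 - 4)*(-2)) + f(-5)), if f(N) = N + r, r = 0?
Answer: 265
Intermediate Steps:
f(N) = N (f(N) = N + 0 = N)
228 - ((-4)²*((5 - 4)*(-2)) + f(-5)) = 228 - ((-4)²*((5 - 4)*(-2)) - 5) = 228 - (16*(1*(-2)) - 5) = 228 - (16*(-2) - 5) = 228 - (-32 - 5) = 228 - 1*(-37) = 228 + 37 = 265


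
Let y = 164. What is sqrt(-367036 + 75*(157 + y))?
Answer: I*sqrt(342961) ≈ 585.63*I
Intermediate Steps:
sqrt(-367036 + 75*(157 + y)) = sqrt(-367036 + 75*(157 + 164)) = sqrt(-367036 + 75*321) = sqrt(-367036 + 24075) = sqrt(-342961) = I*sqrt(342961)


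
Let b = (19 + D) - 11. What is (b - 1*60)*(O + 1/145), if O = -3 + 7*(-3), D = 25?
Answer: 93933/145 ≈ 647.81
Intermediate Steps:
b = 33 (b = (19 + 25) - 11 = 44 - 11 = 33)
O = -24 (O = -3 - 21 = -24)
(b - 1*60)*(O + 1/145) = (33 - 1*60)*(-24 + 1/145) = (33 - 60)*(-24 + 1/145) = -27*(-3479/145) = 93933/145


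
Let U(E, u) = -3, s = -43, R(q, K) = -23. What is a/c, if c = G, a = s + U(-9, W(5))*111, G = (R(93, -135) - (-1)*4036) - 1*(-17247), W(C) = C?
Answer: -94/5315 ≈ -0.017686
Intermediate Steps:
G = 21260 (G = (-23 - (-1)*4036) - 1*(-17247) = (-23 - 1*(-4036)) + 17247 = (-23 + 4036) + 17247 = 4013 + 17247 = 21260)
a = -376 (a = -43 - 3*111 = -43 - 333 = -376)
c = 21260
a/c = -376/21260 = -376*1/21260 = -94/5315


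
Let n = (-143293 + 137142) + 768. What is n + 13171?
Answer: 7788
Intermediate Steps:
n = -5383 (n = -6151 + 768 = -5383)
n + 13171 = -5383 + 13171 = 7788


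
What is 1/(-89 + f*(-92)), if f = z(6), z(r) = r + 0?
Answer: -1/641 ≈ -0.0015601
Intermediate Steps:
z(r) = r
f = 6
1/(-89 + f*(-92)) = 1/(-89 + 6*(-92)) = 1/(-89 - 552) = 1/(-641) = -1/641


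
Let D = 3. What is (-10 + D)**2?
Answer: 49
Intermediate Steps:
(-10 + D)**2 = (-10 + 3)**2 = (-7)**2 = 49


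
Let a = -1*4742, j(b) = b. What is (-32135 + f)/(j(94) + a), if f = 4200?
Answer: 27935/4648 ≈ 6.0101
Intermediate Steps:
a = -4742
(-32135 + f)/(j(94) + a) = (-32135 + 4200)/(94 - 4742) = -27935/(-4648) = -27935*(-1/4648) = 27935/4648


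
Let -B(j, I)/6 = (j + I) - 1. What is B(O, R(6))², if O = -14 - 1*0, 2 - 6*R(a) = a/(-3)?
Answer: 7396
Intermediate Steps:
R(a) = ⅓ + a/18 (R(a) = ⅓ - a/(6*(-3)) = ⅓ - a*(-1)/(6*3) = ⅓ - (-1)*a/18 = ⅓ + a/18)
O = -14 (O = -14 + 0 = -14)
B(j, I) = 6 - 6*I - 6*j (B(j, I) = -6*((j + I) - 1) = -6*((I + j) - 1) = -6*(-1 + I + j) = 6 - 6*I - 6*j)
B(O, R(6))² = (6 - 6*(⅓ + (1/18)*6) - 6*(-14))² = (6 - 6*(⅓ + ⅓) + 84)² = (6 - 6*⅔ + 84)² = (6 - 4 + 84)² = 86² = 7396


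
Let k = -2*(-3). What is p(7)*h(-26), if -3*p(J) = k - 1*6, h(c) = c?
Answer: 0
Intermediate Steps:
k = 6
p(J) = 0 (p(J) = -(6 - 1*6)/3 = -(6 - 6)/3 = -1/3*0 = 0)
p(7)*h(-26) = 0*(-26) = 0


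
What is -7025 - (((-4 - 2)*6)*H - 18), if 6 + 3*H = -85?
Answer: -8099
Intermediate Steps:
H = -91/3 (H = -2 + (⅓)*(-85) = -2 - 85/3 = -91/3 ≈ -30.333)
-7025 - (((-4 - 2)*6)*H - 18) = -7025 - (((-4 - 2)*6)*(-91/3) - 18) = -7025 - (-6*6*(-91/3) - 18) = -7025 - (-36*(-91/3) - 18) = -7025 - (1092 - 18) = -7025 - 1*1074 = -7025 - 1074 = -8099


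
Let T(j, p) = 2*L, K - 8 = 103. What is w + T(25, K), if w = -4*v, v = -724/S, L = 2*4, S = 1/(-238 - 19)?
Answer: -744256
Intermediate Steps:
S = -1/257 (S = 1/(-257) = -1/257 ≈ -0.0038911)
K = 111 (K = 8 + 103 = 111)
L = 8
T(j, p) = 16 (T(j, p) = 2*8 = 16)
v = 186068 (v = -724/(-1/257) = -724*(-257) = 186068)
w = -744272 (w = -4*186068 = -744272)
w + T(25, K) = -744272 + 16 = -744256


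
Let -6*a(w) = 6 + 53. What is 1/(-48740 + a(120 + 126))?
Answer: -6/292499 ≈ -2.0513e-5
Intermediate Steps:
a(w) = -59/6 (a(w) = -(6 + 53)/6 = -1/6*59 = -59/6)
1/(-48740 + a(120 + 126)) = 1/(-48740 - 59/6) = 1/(-292499/6) = -6/292499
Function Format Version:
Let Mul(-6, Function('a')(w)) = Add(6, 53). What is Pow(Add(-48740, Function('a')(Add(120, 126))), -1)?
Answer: Rational(-6, 292499) ≈ -2.0513e-5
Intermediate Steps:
Function('a')(w) = Rational(-59, 6) (Function('a')(w) = Mul(Rational(-1, 6), Add(6, 53)) = Mul(Rational(-1, 6), 59) = Rational(-59, 6))
Pow(Add(-48740, Function('a')(Add(120, 126))), -1) = Pow(Add(-48740, Rational(-59, 6)), -1) = Pow(Rational(-292499, 6), -1) = Rational(-6, 292499)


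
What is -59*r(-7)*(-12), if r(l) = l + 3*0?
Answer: -4956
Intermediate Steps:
r(l) = l (r(l) = l + 0 = l)
-59*r(-7)*(-12) = -59*(-7)*(-12) = 413*(-12) = -4956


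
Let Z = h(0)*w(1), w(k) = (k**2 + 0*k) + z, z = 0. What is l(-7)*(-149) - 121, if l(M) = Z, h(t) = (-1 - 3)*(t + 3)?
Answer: 1667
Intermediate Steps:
h(t) = -12 - 4*t (h(t) = -4*(3 + t) = -12 - 4*t)
w(k) = k**2 (w(k) = (k**2 + 0*k) + 0 = (k**2 + 0) + 0 = k**2 + 0 = k**2)
Z = -12 (Z = (-12 - 4*0)*1**2 = (-12 + 0)*1 = -12*1 = -12)
l(M) = -12
l(-7)*(-149) - 121 = -12*(-149) - 121 = 1788 - 121 = 1667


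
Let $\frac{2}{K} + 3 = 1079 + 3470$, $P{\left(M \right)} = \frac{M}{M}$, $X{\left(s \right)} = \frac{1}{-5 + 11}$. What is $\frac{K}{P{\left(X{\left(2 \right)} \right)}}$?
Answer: $\frac{1}{2273} \approx 0.00043995$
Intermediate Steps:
$X{\left(s \right)} = \frac{1}{6}$
$P{\left(M \right)} = 1$
$K = \frac{1}{2273}$ ($K = \frac{2}{-3 + \left(1079 + 3470\right)} = \frac{2}{-3 + 4549} = \frac{2}{4546} = 2 \cdot \frac{1}{4546} = \frac{1}{2273} \approx 0.00043995$)
$\frac{K}{P{\left(X{\left(2 \right)} \right)}} = \frac{1}{2273 \cdot 1} = \frac{1}{2273} \cdot 1 = \frac{1}{2273}$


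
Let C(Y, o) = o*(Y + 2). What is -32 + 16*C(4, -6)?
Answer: -608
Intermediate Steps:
C(Y, o) = o*(2 + Y)
-32 + 16*C(4, -6) = -32 + 16*(-6*(2 + 4)) = -32 + 16*(-6*6) = -32 + 16*(-36) = -32 - 576 = -608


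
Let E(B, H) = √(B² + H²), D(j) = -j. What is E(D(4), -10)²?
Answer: 116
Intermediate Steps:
E(D(4), -10)² = (√((-1*4)² + (-10)²))² = (√((-4)² + 100))² = (√(16 + 100))² = (√116)² = (2*√29)² = 116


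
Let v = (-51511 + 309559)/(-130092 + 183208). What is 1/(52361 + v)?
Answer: 1897/99338033 ≈ 1.9096e-5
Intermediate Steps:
v = 9216/1897 (v = 258048/53116 = 258048*(1/53116) = 9216/1897 ≈ 4.8582)
1/(52361 + v) = 1/(52361 + 9216/1897) = 1/(99338033/1897) = 1897/99338033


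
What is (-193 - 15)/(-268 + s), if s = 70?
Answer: 104/99 ≈ 1.0505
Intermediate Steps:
(-193 - 15)/(-268 + s) = (-193 - 15)/(-268 + 70) = -208/(-198) = -208*(-1/198) = 104/99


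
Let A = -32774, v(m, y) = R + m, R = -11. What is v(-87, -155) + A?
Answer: -32872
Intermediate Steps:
v(m, y) = -11 + m
v(-87, -155) + A = (-11 - 87) - 32774 = -98 - 32774 = -32872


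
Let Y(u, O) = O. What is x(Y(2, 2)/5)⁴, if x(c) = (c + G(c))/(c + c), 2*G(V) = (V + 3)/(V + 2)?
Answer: 312900721/84934656 ≈ 3.6840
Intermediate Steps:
G(V) = (3 + V)/(2*(2 + V)) (G(V) = ((V + 3)/(V + 2))/2 = ((3 + V)/(2 + V))/2 = (3 + V)/(2*(2 + V)))
x(c) = (c + (3 + c)/(2*(2 + c)))/(2*c) (x(c) = (c + (3 + c)/(2*(2 + c)))/(c + c) = (c + (3 + c)/(2*(2 + c)))/((2*c)) = (c + (3 + c)/(2*(2 + c)))*(1/(2*c)) = (c + (3 + c)/(2*(2 + c)))/(2*c))
x(Y(2, 2)/5)⁴ = ((3 + 2/5 + 2*(2/5)*(2 + 2/5))/(4*((2/5))*(2 + 2/5)))⁴ = ((3 + 2*(⅕) + 2*(2*(⅕))*(2 + 2*(⅕)))/(4*((2*(⅕)))*(2 + 2*(⅕))))⁴ = ((3 + ⅖ + 2*(⅖)*(2 + ⅖))/(4*(⅖)*(2 + ⅖)))⁴ = ((¼)*(5/2)*(3 + ⅖ + 2*(⅖)*(12/5))/(12/5))⁴ = ((¼)*(5/2)*(5/12)*(3 + ⅖ + 48/25))⁴ = ((¼)*(5/2)*(5/12)*(133/25))⁴ = (133/96)⁴ = 312900721/84934656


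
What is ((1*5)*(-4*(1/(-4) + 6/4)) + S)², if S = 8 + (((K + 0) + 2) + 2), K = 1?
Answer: 144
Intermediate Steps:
S = 13 (S = 8 + (((1 + 0) + 2) + 2) = 8 + ((1 + 2) + 2) = 8 + (3 + 2) = 8 + 5 = 13)
((1*5)*(-4*(1/(-4) + 6/4)) + S)² = ((1*5)*(-4*(1/(-4) + 6/4)) + 13)² = (5*(-4*(1*(-¼) + 6*(¼))) + 13)² = (5*(-4*(-¼ + 3/2)) + 13)² = (5*(-4*5/4) + 13)² = (5*(-5) + 13)² = (-25 + 13)² = (-12)² = 144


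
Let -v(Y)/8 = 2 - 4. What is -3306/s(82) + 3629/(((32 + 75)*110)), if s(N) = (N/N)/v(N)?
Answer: -622582291/11770 ≈ -52896.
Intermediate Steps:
v(Y) = 16 (v(Y) = -8*(2 - 4) = -8*(-2) = 16)
s(N) = 1/16 (s(N) = (N/N)/16 = 1*(1/16) = 1/16)
-3306/s(82) + 3629/(((32 + 75)*110)) = -3306/1/16 + 3629/(((32 + 75)*110)) = -3306*16 + 3629/((107*110)) = -52896 + 3629/11770 = -622582291/11770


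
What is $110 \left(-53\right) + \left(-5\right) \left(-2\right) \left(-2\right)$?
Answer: $-5850$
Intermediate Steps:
$110 \left(-53\right) + \left(-5\right) \left(-2\right) \left(-2\right) = -5830 + 10 \left(-2\right) = -5830 - 20 = -5850$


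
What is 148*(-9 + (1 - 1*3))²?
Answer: 17908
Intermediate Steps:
148*(-9 + (1 - 1*3))² = 148*(-9 + (1 - 3))² = 148*(-9 - 2)² = 148*(-11)² = 148*121 = 17908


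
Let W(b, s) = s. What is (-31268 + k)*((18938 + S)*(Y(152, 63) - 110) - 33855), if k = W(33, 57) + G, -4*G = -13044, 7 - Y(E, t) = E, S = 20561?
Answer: 282465495000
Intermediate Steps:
Y(E, t) = 7 - E
G = 3261 (G = -¼*(-13044) = 3261)
k = 3318 (k = 57 + 3261 = 3318)
(-31268 + k)*((18938 + S)*(Y(152, 63) - 110) - 33855) = (-31268 + 3318)*((18938 + 20561)*((7 - 1*152) - 110) - 33855) = -27950*(39499*((7 - 152) - 110) - 33855) = -27950*(39499*(-145 - 110) - 33855) = -27950*(39499*(-255) - 33855) = -27950*(-10072245 - 33855) = -27950*(-10106100) = 282465495000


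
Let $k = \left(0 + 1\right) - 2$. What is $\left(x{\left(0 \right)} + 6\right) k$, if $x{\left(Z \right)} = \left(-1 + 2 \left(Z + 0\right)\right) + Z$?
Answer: $-5$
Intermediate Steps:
$k = -1$ ($k = 1 - 2 = -1$)
$x{\left(Z \right)} = -1 + 3 Z$ ($x{\left(Z \right)} = \left(-1 + 2 Z\right) + Z = -1 + 3 Z$)
$\left(x{\left(0 \right)} + 6\right) k = \left(\left(-1 + 3 \cdot 0\right) + 6\right) \left(-1\right) = \left(\left(-1 + 0\right) + 6\right) \left(-1\right) = \left(-1 + 6\right) \left(-1\right) = 5 \left(-1\right) = -5$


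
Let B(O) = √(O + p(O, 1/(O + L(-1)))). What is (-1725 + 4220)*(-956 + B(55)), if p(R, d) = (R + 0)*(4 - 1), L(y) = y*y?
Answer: -2385220 + 4990*√55 ≈ -2.3482e+6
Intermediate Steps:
L(y) = y²
p(R, d) = 3*R (p(R, d) = R*3 = 3*R)
B(O) = 2*√O (B(O) = √(O + 3*O) = √(4*O) = 2*√O)
(-1725 + 4220)*(-956 + B(55)) = (-1725 + 4220)*(-956 + 2*√55) = 2495*(-956 + 2*√55) = -2385220 + 4990*√55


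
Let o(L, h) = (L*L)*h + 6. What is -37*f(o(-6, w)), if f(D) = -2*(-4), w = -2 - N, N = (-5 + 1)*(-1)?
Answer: -296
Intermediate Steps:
N = 4 (N = -4*(-1) = 4)
w = -6 (w = -2 - 1*4 = -2 - 4 = -6)
o(L, h) = 6 + h*L² (o(L, h) = L²*h + 6 = h*L² + 6 = 6 + h*L²)
f(D) = 8
-37*f(o(-6, w)) = -37*8 = -296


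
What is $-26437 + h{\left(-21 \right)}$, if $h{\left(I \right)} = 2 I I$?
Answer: $-25555$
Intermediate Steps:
$h{\left(I \right)} = 2 I^{2}$
$-26437 + h{\left(-21 \right)} = -26437 + 2 \left(-21\right)^{2} = -26437 + 2 \cdot 441 = -26437 + 882 = -25555$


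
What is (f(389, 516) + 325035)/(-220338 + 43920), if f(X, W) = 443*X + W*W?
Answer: -381809/88209 ≈ -4.3285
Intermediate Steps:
f(X, W) = W**2 + 443*X (f(X, W) = 443*X + W**2 = W**2 + 443*X)
(f(389, 516) + 325035)/(-220338 + 43920) = ((516**2 + 443*389) + 325035)/(-220338 + 43920) = ((266256 + 172327) + 325035)/(-176418) = (438583 + 325035)*(-1/176418) = 763618*(-1/176418) = -381809/88209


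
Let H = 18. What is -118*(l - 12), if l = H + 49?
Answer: -6490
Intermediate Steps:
l = 67 (l = 18 + 49 = 67)
-118*(l - 12) = -118*(67 - 12) = -118*55 = -6490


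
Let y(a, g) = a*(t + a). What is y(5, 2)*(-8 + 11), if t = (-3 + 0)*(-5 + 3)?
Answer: 165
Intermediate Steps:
t = 6 (t = -3*(-2) = 6)
y(a, g) = a*(6 + a)
y(5, 2)*(-8 + 11) = (5*(6 + 5))*(-8 + 11) = (5*11)*3 = 55*3 = 165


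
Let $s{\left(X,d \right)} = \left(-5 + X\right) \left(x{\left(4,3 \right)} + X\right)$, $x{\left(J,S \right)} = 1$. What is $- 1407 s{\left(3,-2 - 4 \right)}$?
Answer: $11256$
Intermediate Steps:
$s{\left(X,d \right)} = \left(1 + X\right) \left(-5 + X\right)$ ($s{\left(X,d \right)} = \left(-5 + X\right) \left(1 + X\right) = \left(1 + X\right) \left(-5 + X\right)$)
$- 1407 s{\left(3,-2 - 4 \right)} = - 1407 \left(-5 + 3^{2} - 12\right) = - 1407 \left(-5 + 9 - 12\right) = \left(-1407\right) \left(-8\right) = 11256$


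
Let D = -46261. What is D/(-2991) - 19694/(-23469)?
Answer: 381534721/23398593 ≈ 16.306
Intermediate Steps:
D/(-2991) - 19694/(-23469) = -46261/(-2991) - 19694/(-23469) = -46261*(-1/2991) - 19694*(-1/23469) = 46261/2991 + 19694/23469 = 381534721/23398593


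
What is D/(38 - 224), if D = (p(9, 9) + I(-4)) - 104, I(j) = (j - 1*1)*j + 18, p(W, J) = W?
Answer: 19/62 ≈ 0.30645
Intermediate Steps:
I(j) = 18 + j*(-1 + j) (I(j) = (j - 1)*j + 18 = (-1 + j)*j + 18 = j*(-1 + j) + 18 = 18 + j*(-1 + j))
D = -57 (D = (9 + (18 + (-4)² - 1*(-4))) - 104 = (9 + (18 + 16 + 4)) - 104 = (9 + 38) - 104 = 47 - 104 = -57)
D/(38 - 224) = -57/(38 - 224) = -57/(-186) = -57*(-1/186) = 19/62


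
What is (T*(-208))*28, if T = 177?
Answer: -1030848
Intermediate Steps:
(T*(-208))*28 = (177*(-208))*28 = -36816*28 = -1030848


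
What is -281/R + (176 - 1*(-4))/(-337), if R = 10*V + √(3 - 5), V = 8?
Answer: (-180*√2 + 109097*I)/(337*(√2 - 80*I)) ≈ -4.0455 + 0.062073*I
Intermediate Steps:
R = 80 + I*√2 (R = 10*8 + √(3 - 5) = 80 + √(-2) = 80 + I*√2 ≈ 80.0 + 1.4142*I)
-281/R + (176 - 1*(-4))/(-337) = -281/(80 + I*√2) + (176 - 1*(-4))/(-337) = -281/(80 + I*√2) + (176 + 4)*(-1/337) = -281/(80 + I*√2) + 180*(-1/337) = -281/(80 + I*√2) - 180/337 = -180/337 - 281/(80 + I*√2)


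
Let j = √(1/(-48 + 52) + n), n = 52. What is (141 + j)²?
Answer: (282 + √209)²/4 ≈ 21972.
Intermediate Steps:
j = √209/2 (j = √(1/(-48 + 52) + 52) = √(1/4 + 52) = √(¼ + 52) = √(209/4) = √209/2 ≈ 7.2284)
(141 + j)² = (141 + √209/2)²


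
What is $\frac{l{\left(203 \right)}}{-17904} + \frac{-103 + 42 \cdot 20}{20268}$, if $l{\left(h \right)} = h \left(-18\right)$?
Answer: $\frac{3635605}{15119928} \approx 0.24045$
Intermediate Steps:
$l{\left(h \right)} = - 18 h$
$\frac{l{\left(203 \right)}}{-17904} + \frac{-103 + 42 \cdot 20}{20268} = \frac{\left(-18\right) 203}{-17904} + \frac{-103 + 42 \cdot 20}{20268} = \left(-3654\right) \left(- \frac{1}{17904}\right) + \left(-103 + 840\right) \frac{1}{20268} = \frac{609}{2984} + 737 \cdot \frac{1}{20268} = \frac{609}{2984} + \frac{737}{20268} = \frac{3635605}{15119928}$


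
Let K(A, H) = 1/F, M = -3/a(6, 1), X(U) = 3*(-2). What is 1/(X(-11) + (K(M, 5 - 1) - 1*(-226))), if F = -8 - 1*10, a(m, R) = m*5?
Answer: 18/3959 ≈ 0.0045466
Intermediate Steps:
a(m, R) = 5*m
F = -18 (F = -8 - 10 = -18)
X(U) = -6
M = -1/10 (M = -3/(5*6) = -3/30 = -3*1/30 = -1/10 ≈ -0.10000)
K(A, H) = -1/18 (K(A, H) = 1/(-18) = -1/18)
1/(X(-11) + (K(M, 5 - 1) - 1*(-226))) = 1/(-6 + (-1/18 - 1*(-226))) = 1/(-6 + (-1/18 + 226)) = 1/(-6 + 4067/18) = 1/(3959/18) = 18/3959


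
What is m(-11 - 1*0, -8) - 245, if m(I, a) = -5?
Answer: -250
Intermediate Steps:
m(-11 - 1*0, -8) - 245 = -5 - 245 = -250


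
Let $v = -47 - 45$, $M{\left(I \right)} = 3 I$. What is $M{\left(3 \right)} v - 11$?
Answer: $-839$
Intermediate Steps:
$v = -92$ ($v = -47 - 45 = -92$)
$M{\left(3 \right)} v - 11 = 3 \cdot 3 \left(-92\right) - 11 = 9 \left(-92\right) - 11 = -828 - 11 = -839$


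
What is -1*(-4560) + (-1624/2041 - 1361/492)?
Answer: 4575447511/1004172 ≈ 4556.4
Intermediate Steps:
-1*(-4560) + (-1624/2041 - 1361/492) = 4560 + (-1624*1/2041 - 1361*1/492) = 4560 + (-1624/2041 - 1361/492) = 4560 - 3576809/1004172 = 4575447511/1004172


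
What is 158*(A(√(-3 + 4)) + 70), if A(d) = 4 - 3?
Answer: 11218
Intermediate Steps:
A(d) = 1
158*(A(√(-3 + 4)) + 70) = 158*(1 + 70) = 158*71 = 11218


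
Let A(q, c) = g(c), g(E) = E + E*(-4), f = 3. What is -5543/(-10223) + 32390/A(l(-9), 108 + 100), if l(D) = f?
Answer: -163832069/3189576 ≈ -51.365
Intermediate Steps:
g(E) = -3*E (g(E) = E - 4*E = -3*E)
l(D) = 3
A(q, c) = -3*c
-5543/(-10223) + 32390/A(l(-9), 108 + 100) = -5543/(-10223) + 32390/((-3*(108 + 100))) = -5543*(-1/10223) + 32390/((-3*208)) = 5543/10223 + 32390/(-624) = 5543/10223 + 32390*(-1/624) = 5543/10223 - 16195/312 = -163832069/3189576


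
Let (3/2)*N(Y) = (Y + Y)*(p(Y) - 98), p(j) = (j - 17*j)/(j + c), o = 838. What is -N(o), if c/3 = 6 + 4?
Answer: 27506512/217 ≈ 1.2676e+5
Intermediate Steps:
c = 30 (c = 3*(6 + 4) = 3*10 = 30)
p(j) = -16*j/(30 + j) (p(j) = (j - 17*j)/(j + 30) = (-16*j)/(30 + j) = -16*j/(30 + j))
N(Y) = 4*Y*(-98 - 16*Y/(30 + Y))/3 (N(Y) = 2*((Y + Y)*(-16*Y/(30 + Y) - 98))/3 = 2*((2*Y)*(-98 - 16*Y/(30 + Y)))/3 = 2*(2*Y*(-98 - 16*Y/(30 + Y)))/3 = 4*Y*(-98 - 16*Y/(30 + Y))/3)
-N(o) = -(-8)*838*(490 + 19*838)/(30 + 838) = -(-8)*838*(490 + 15922)/868 = -(-8)*838*16412/868 = -1*(-27506512/217) = 27506512/217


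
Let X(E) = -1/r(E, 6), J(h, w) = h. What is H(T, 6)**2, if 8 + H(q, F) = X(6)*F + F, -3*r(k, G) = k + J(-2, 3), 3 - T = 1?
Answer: 25/4 ≈ 6.2500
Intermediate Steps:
T = 2 (T = 3 - 1*1 = 3 - 1 = 2)
r(k, G) = 2/3 - k/3 (r(k, G) = -(k - 2)/3 = -(-2 + k)/3 = 2/3 - k/3)
X(E) = -1/(2/3 - E/3)
H(q, F) = -8 + 7*F/4 (H(q, F) = -8 + ((3/(-2 + 6))*F + F) = -8 + ((3/4)*F + F) = -8 + ((3*(1/4))*F + F) = -8 + (3*F/4 + F) = -8 + 7*F/4)
H(T, 6)**2 = (-8 + (7/4)*6)**2 = (-8 + 21/2)**2 = (5/2)**2 = 25/4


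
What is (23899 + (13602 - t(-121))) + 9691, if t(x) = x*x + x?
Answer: 32672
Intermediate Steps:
t(x) = x + x² (t(x) = x² + x = x + x²)
(23899 + (13602 - t(-121))) + 9691 = (23899 + (13602 - (-121)*(1 - 121))) + 9691 = (23899 + (13602 - (-121)*(-120))) + 9691 = (23899 + (13602 - 1*14520)) + 9691 = (23899 + (13602 - 14520)) + 9691 = (23899 - 918) + 9691 = 22981 + 9691 = 32672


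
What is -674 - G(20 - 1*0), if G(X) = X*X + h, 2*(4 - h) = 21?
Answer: -2135/2 ≈ -1067.5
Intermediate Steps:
h = -13/2 (h = 4 - 1/2*21 = 4 - 21/2 = -13/2 ≈ -6.5000)
G(X) = -13/2 + X**2 (G(X) = X*X - 13/2 = X**2 - 13/2 = -13/2 + X**2)
-674 - G(20 - 1*0) = -674 - (-13/2 + (20 - 1*0)**2) = -674 - (-13/2 + (20 + 0)**2) = -674 - (-13/2 + 20**2) = -674 - (-13/2 + 400) = -674 - 1*787/2 = -674 - 787/2 = -2135/2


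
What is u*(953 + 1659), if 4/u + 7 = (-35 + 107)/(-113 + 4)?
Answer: -1138832/835 ≈ -1363.9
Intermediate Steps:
u = -436/835 (u = 4/(-7 + (-35 + 107)/(-113 + 4)) = 4/(-7 + 72/(-109)) = 4/(-7 + 72*(-1/109)) = 4/(-7 - 72/109) = 4/(-835/109) = 4*(-109/835) = -436/835 ≈ -0.52216)
u*(953 + 1659) = -436*(953 + 1659)/835 = -436/835*2612 = -1138832/835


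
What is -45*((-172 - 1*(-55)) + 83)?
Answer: 1530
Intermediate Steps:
-45*((-172 - 1*(-55)) + 83) = -45*((-172 + 55) + 83) = -45*(-117 + 83) = -45*(-34) = 1530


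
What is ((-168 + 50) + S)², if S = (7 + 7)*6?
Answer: 1156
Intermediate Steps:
S = 84 (S = 14*6 = 84)
((-168 + 50) + S)² = ((-168 + 50) + 84)² = (-118 + 84)² = (-34)² = 1156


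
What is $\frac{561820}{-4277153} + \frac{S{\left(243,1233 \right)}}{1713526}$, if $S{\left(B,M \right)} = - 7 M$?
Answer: $- \frac{999609284863}{7329012871478} \approx -0.13639$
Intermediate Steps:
$\frac{561820}{-4277153} + \frac{S{\left(243,1233 \right)}}{1713526} = \frac{561820}{-4277153} + \frac{\left(-7\right) 1233}{1713526} = 561820 \left(- \frac{1}{4277153}\right) - \frac{8631}{1713526} = - \frac{561820}{4277153} - \frac{8631}{1713526} = - \frac{999609284863}{7329012871478}$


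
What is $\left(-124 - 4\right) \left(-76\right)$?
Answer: $9728$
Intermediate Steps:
$\left(-124 - 4\right) \left(-76\right) = \left(-128\right) \left(-76\right) = 9728$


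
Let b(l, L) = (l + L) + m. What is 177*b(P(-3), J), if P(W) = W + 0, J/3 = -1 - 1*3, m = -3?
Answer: -3186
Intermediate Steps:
J = -12 (J = 3*(-1 - 1*3) = 3*(-1 - 3) = 3*(-4) = -12)
P(W) = W
b(l, L) = -3 + L + l (b(l, L) = (l + L) - 3 = (L + l) - 3 = -3 + L + l)
177*b(P(-3), J) = 177*(-3 - 12 - 3) = 177*(-18) = -3186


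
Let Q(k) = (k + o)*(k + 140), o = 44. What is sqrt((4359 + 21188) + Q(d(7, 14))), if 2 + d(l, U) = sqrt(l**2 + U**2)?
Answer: 2*sqrt(7897 + 315*sqrt(5)) ≈ 185.49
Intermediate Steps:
d(l, U) = -2 + sqrt(U**2 + l**2) (d(l, U) = -2 + sqrt(l**2 + U**2) = -2 + sqrt(U**2 + l**2))
Q(k) = (44 + k)*(140 + k) (Q(k) = (k + 44)*(k + 140) = (44 + k)*(140 + k))
sqrt((4359 + 21188) + Q(d(7, 14))) = sqrt((4359 + 21188) + (6160 + (-2 + sqrt(14**2 + 7**2))**2 + 184*(-2 + sqrt(14**2 + 7**2)))) = sqrt(25547 + (6160 + (-2 + sqrt(196 + 49))**2 + 184*(-2 + sqrt(196 + 49)))) = sqrt(25547 + (6160 + (-2 + sqrt(245))**2 + 184*(-2 + sqrt(245)))) = sqrt(25547 + (6160 + (-2 + 7*sqrt(5))**2 + 184*(-2 + 7*sqrt(5)))) = sqrt(25547 + (6160 + (-2 + 7*sqrt(5))**2 + (-368 + 1288*sqrt(5)))) = sqrt(25547 + (5792 + (-2 + 7*sqrt(5))**2 + 1288*sqrt(5))) = sqrt(31339 + (-2 + 7*sqrt(5))**2 + 1288*sqrt(5))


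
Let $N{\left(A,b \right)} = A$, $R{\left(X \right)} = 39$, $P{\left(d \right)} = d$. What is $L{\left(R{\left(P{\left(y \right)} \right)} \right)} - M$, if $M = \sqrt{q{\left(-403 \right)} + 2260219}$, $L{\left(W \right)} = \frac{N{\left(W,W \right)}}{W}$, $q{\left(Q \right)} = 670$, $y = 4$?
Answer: $1 - \sqrt{2260889} \approx -1502.6$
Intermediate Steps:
$L{\left(W \right)} = 1$ ($L{\left(W \right)} = \frac{W}{W} = 1$)
$M = \sqrt{2260889}$ ($M = \sqrt{670 + 2260219} = \sqrt{2260889} \approx 1503.6$)
$L{\left(R{\left(P{\left(y \right)} \right)} \right)} - M = 1 - \sqrt{2260889}$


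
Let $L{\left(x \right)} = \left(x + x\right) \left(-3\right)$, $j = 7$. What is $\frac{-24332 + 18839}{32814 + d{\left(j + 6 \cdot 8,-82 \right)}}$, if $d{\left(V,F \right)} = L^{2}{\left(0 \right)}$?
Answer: $- \frac{1831}{10938} \approx -0.1674$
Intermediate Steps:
$L{\left(x \right)} = - 6 x$ ($L{\left(x \right)} = 2 x \left(-3\right) = - 6 x$)
$d{\left(V,F \right)} = 0$ ($d{\left(V,F \right)} = \left(\left(-6\right) 0\right)^{2} = 0^{2} = 0$)
$\frac{-24332 + 18839}{32814 + d{\left(j + 6 \cdot 8,-82 \right)}} = \frac{-24332 + 18839}{32814 + 0} = - \frac{5493}{32814} = \left(-5493\right) \frac{1}{32814} = - \frac{1831}{10938}$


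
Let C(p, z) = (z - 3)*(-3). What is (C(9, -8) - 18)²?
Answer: 225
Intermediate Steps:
C(p, z) = 9 - 3*z (C(p, z) = (-3 + z)*(-3) = 9 - 3*z)
(C(9, -8) - 18)² = ((9 - 3*(-8)) - 18)² = ((9 + 24) - 18)² = (33 - 18)² = 15² = 225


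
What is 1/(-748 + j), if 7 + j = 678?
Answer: -1/77 ≈ -0.012987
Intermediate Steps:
j = 671 (j = -7 + 678 = 671)
1/(-748 + j) = 1/(-748 + 671) = 1/(-77) = -1/77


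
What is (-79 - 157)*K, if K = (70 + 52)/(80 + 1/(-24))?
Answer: -691008/1919 ≈ -360.09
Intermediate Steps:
K = 2928/1919 (K = 122/(80 - 1/24) = 122/(1919/24) = 122*(24/1919) = 2928/1919 ≈ 1.5258)
(-79 - 157)*K = (-79 - 157)*(2928/1919) = -236*2928/1919 = -691008/1919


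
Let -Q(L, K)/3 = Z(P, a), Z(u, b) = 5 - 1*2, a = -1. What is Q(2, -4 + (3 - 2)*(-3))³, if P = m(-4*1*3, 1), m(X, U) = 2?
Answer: -729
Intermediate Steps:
P = 2
Z(u, b) = 3 (Z(u, b) = 5 - 2 = 3)
Q(L, K) = -9 (Q(L, K) = -3*3 = -9)
Q(2, -4 + (3 - 2)*(-3))³ = (-9)³ = -729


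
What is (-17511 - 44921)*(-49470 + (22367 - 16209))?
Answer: 2704054784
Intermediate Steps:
(-17511 - 44921)*(-49470 + (22367 - 16209)) = -62432*(-49470 + 6158) = -62432*(-43312) = 2704054784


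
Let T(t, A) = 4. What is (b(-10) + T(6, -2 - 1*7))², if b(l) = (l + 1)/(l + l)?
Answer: 7921/400 ≈ 19.802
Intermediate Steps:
b(l) = (1 + l)/(2*l) (b(l) = (1 + l)/((2*l)) = (1 + l)*(1/(2*l)) = (1 + l)/(2*l))
(b(-10) + T(6, -2 - 1*7))² = ((½)*(1 - 10)/(-10) + 4)² = ((½)*(-⅒)*(-9) + 4)² = (9/20 + 4)² = (89/20)² = 7921/400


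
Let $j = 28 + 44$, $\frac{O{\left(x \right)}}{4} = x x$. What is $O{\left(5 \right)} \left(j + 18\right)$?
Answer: $9000$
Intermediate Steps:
$O{\left(x \right)} = 4 x^{2}$ ($O{\left(x \right)} = 4 x x = 4 x^{2}$)
$j = 72$
$O{\left(5 \right)} \left(j + 18\right) = 4 \cdot 5^{2} \left(72 + 18\right) = 4 \cdot 25 \cdot 90 = 100 \cdot 90 = 9000$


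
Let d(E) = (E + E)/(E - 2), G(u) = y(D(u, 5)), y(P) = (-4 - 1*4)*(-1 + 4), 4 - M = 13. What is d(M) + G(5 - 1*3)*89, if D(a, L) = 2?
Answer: -23478/11 ≈ -2134.4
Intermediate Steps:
M = -9 (M = 4 - 1*13 = 4 - 13 = -9)
y(P) = -24 (y(P) = (-4 - 4)*3 = -8*3 = -24)
G(u) = -24
d(E) = 2*E/(-2 + E) (d(E) = (2*E)/(-2 + E) = 2*E/(-2 + E))
d(M) + G(5 - 1*3)*89 = 2*(-9)/(-2 - 9) - 24*89 = 2*(-9)/(-11) - 2136 = 2*(-9)*(-1/11) - 2136 = 18/11 - 2136 = -23478/11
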